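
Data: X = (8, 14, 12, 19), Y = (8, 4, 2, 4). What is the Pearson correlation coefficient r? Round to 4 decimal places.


r = sum((xi-xbar)(yi-ybar)) / sqrt(sum((xi-xbar)^2) * sum((yi-ybar)^2))
n = 4, xbar = 53/4 = 13.25, ybar = 18/4 = 4.5
Sxy = sum((xi-xbar)(yi-ybar)) = -18.5
Sxx = sum((xi-xbar)^2) = 62.75
Syy = sum((yi-ybar)^2) = 19
sqrt(Sxx*Syy) ≈ 34.528973
r = Sxy / sqrt(Sxx*Syy) = -18.5 / 34.528973 ≈ -0.535782

-0.5358


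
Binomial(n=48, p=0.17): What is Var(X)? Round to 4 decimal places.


Var = n*p*(1-p) = 48 * 0.17 * 0.83 = 6.7728

6.7728


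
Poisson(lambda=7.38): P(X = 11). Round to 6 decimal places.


P = e^(-lam) * lam^k / k!
e^(-7.38) ≈ 0.0006236009
lam^k = 7.38^11 ≈ 3536877188.884653
k! = 11! = 39916800
P = 0.0006236009 * 3536877188.884653 / 39916800 ≈ 0.055255

0.055255


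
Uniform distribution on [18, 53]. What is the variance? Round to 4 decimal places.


Var = (b-a)^2 / 12
(b-a)^2 = (53 - 18)^2 = 1225
Var = 1225/12 ≈ 102.083333

102.0833


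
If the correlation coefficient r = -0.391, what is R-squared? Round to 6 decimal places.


R^2 = r^2 = (-0.391)^2 = 0.152881

0.152881


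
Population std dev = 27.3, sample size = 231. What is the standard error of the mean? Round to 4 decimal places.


SE = sigma / sqrt(n)
sqrt(231) ≈ 15.198684
SE = 27.3 / 15.198684 ≈ 1.796208

1.7962


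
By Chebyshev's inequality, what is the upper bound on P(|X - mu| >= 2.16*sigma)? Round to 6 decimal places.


P <= 1/k^2
k^2 = 2.16^2 = 4.6656
1/k^2 = 1 / 4.6656 = 625/2916 ≈ 0.21433471

0.214335


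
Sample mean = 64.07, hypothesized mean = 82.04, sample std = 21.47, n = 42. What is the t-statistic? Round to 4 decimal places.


t = (xbar - mu0) / (s/sqrt(n))
xbar - mu0 = 64.07 - 82.04 = -17.97
sqrt(42) ≈ 6.48074070
s/sqrt(n) = 21.47 / 6.48074070 ≈ 3.31289292
t = -17.97 / 3.31289292 ≈ -5.424262

-5.4243


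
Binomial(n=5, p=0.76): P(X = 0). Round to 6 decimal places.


P = C(n,k) * p^k * (1-p)^(n-k)
C(5,0) = 1
p^k = 0.76^0 = 1
(1-p)^(n-k) = 0.24^5 = 0.0007962624
P = 1 * 1 * 0.0007962624 ≈ 0.000796

0.000796


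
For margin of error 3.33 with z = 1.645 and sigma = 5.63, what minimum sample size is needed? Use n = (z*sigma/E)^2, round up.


z*sigma/E = 1.645 * 5.63 / 3.33 ≈ 2.781186
(z*sigma/E)^2 ≈ 7.734997
round up: n = 8

8


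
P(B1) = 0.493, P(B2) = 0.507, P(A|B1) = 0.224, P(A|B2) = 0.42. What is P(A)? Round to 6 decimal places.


P(A) = P(A|B1)*P(B1) + P(A|B2)*P(B2)
P(A|B1)*P(B1) = 0.224 * 0.493 = 0.110432
P(A|B2)*P(B2) = 0.42 * 0.507 = 0.21294
P(A) = 0.110432 + 0.21294 = 0.323372

0.323372


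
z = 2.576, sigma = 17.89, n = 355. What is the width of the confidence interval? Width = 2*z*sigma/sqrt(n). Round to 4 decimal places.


width = 2*z*sigma/sqrt(n)
2*z*sigma = 2 * 2.576 * 17.89 = 92.16928
sqrt(355) ≈ 18.841444
width = 92.16928 / 18.841444 ≈ 4.891837

4.8918


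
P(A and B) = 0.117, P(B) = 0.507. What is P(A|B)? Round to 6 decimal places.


P(A|B) = P(A and B) / P(B) = 0.117 / 0.507 = 3/13 ≈ 0.23076923

0.230769


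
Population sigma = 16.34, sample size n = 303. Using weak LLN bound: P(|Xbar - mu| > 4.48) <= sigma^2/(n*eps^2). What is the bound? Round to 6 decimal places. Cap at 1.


bound = min(1, sigma^2/(n*eps^2))
sigma^2 = 16.34^2 = 266.9956
n*eps^2 = 303 * 4.48^2 = 303 * 20.0704 = 6081.3312
sigma^2/(n*eps^2) = 266.9956 / 6081.3312 ≈ 0.04390414

0.043904


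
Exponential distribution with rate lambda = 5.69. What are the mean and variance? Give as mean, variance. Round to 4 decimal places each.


mean = 1/lam, var = 1/lam^2
mean = 1 / 5.69 = 100/569 ≈ 0.175747
lam^2 = 5.69^2 = 32.3761
var = 1 / 32.3761 ≈ 0.030887

0.1757, 0.0309


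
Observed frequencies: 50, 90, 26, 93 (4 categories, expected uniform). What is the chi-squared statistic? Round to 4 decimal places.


chi2 = sum((O-E)^2/E), E = total/4
total = 259, E = 259/4 = 64.75
(50 - 64.75)^2 / 64.75 = 217.5625 / 64.75 = 3481/1036 ≈ 3.360039
(90 - 64.75)^2 / 64.75 = 637.5625 / 64.75 = 10201/1036 ≈ 9.846525
(26 - 64.75)^2 / 64.75 = 1501.5625 / 64.75 = 24025/1036 ≈ 23.190154
(93 - 64.75)^2 / 64.75 = 798.0625 / 64.75 = 12769/1036 ≈ 12.325290
chi2 = 12619/259 ≈ 48.722008

48.7220


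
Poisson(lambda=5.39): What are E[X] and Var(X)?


E[X] = Var(X) = lambda = 5.39

5.39, 5.39


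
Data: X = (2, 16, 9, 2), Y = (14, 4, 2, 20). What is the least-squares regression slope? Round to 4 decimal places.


b = sum((xi-xbar)(yi-ybar)) / sum((xi-xbar)^2)
n = 4, xbar = 29/4 = 7.25, ybar = 40/4 = 10
Sxy = sum((xi-xbar)(yi-ybar)) = -140
Sxx = sum((xi-xbar)^2) = 134.75
b = Sxy / Sxx = -80/77 ≈ -1.038961

-1.0390


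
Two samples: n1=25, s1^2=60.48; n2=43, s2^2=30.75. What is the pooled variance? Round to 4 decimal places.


sp^2 = ((n1-1)*s1^2 + (n2-1)*s2^2)/(n1+n2-2)
(n1-1)*s1^2 = 24 * 60.48 = 1451.52
(n2-1)*s2^2 = 42 * 30.75 = 1291.5
numerator = 1451.52 + 1291.5 = 2743.02
n1+n2-2 = 66
sp^2 = 2743.02 / 66 = 45717/1100 ≈ 41.560909

41.5609


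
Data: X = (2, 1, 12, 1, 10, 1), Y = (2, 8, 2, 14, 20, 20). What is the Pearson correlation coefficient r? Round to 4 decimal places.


r = sum((xi-xbar)(yi-ybar)) / sqrt(sum((xi-xbar)^2) * sum((yi-ybar)^2))
n = 6, xbar = 27/6 = 4.5, ybar = 66/6 = 11
Sxy = sum((xi-xbar)(yi-ybar)) = -27
Sxx = sum((xi-xbar)^2) = 129.5
Syy = sum((yi-ybar)^2) = 342
sqrt(Sxx*Syy) ≈ 210.449519
r = Sxy / sqrt(Sxx*Syy) = -27 / 210.449519 ≈ -0.128297

-0.1283


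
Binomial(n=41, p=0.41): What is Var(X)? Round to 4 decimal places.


Var = n*p*(1-p) = 41 * 0.41 * 0.59 = 9.9179

9.9179


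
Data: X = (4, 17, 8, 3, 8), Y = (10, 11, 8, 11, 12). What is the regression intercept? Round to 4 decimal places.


a = ybar - b*xbar, where b = sum((xi-xbar)(yi-ybar)) / sum((xi-xbar)^2)
n = 5, xbar = 40/5 = 8, ybar = 52/5 = 10.4
Sxy = sum((xi-xbar)(yi-ybar)) = 4
Sxx = sum((xi-xbar)^2) = 122
b = Sxy / Sxx = 2/61 ≈ 0.032787
a = 10.4 - 0.032787 * 8 = 3092/305 ≈ 10.137705

10.1377


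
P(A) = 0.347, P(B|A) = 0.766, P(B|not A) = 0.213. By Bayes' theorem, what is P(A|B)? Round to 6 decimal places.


P(A|B) = P(B|A)*P(A) / P(B), P(B) = P(B|A)*P(A) + P(B|not A)*P(not A)
P(B|A)*P(A) = 0.766 * 0.347 = 0.265802
P(B|not A)*P(not A) = 0.213 * 0.653 = 0.139089
P(B) = 0.265802 + 0.139089 = 0.404891
P(A|B) = 0.265802 / 0.404891 ≈ 0.65647792

0.656478


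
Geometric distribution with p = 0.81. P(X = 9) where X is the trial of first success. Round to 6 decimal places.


P = (1-p)^(k-1) * p
(1-p)^(k-1) = 0.19^8 ≈ 0.000001698356
P = 0.000001698356 * 0.81 ≈ 0.000001375669

0.000001


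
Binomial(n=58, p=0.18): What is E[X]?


E[X] = n*p = 58 * 0.18 = 10.44

10.44


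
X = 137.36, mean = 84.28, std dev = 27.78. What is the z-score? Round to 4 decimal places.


z = (X - mu) / sigma
X - mu = 137.36 - 84.28 = 53.08
z = 53.08 / 27.78 = 2654/1389 ≈ 1.910727

1.9107


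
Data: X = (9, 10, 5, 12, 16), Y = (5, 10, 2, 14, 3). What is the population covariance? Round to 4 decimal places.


Cov = (1/n)*sum((xi-xbar)(yi-ybar))
n = 5, xbar = 52/5 = 10.4, ybar = 34/5 = 6.8
sum((xi-xbar)(yi-ybar)) = 17.4
Cov = 17.4 / 5 = 3.48

3.4800


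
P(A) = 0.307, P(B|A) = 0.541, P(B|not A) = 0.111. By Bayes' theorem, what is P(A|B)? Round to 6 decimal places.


P(A|B) = P(B|A)*P(A) / P(B), P(B) = P(B|A)*P(A) + P(B|not A)*P(not A)
P(B|A)*P(A) = 0.541 * 0.307 = 0.166087
P(B|not A)*P(not A) = 0.111 * 0.693 = 0.076923
P(B) = 0.166087 + 0.076923 = 0.24301
P(A|B) = 0.166087 / 0.24301 ≈ 0.68345747

0.683457


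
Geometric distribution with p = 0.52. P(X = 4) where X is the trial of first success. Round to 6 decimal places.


P = (1-p)^(k-1) * p
(1-p)^(k-1) = 0.48^3 = 0.110592
P = 0.110592 * 0.52 = 0.05750784

0.057508


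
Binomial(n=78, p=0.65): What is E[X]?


E[X] = n*p = 78 * 0.65 = 50.7

50.7


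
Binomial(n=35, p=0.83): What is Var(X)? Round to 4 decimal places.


Var = n*p*(1-p) = 35 * 0.83 * 0.17 = 4.9385

4.9385


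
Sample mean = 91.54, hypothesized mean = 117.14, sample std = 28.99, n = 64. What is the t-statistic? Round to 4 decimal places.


t = (xbar - mu0) / (s/sqrt(n))
xbar - mu0 = 91.54 - 117.14 = -25.6
sqrt(64) = 8
s/sqrt(n) = 28.99 / 8 = 3.62375
t = -25.6 / 3.62375 = -20480/2899 ≈ -7.064505

-7.0645


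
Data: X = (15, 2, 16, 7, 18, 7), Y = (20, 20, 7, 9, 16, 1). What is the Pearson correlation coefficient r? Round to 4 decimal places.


r = sum((xi-xbar)(yi-ybar)) / sqrt(sum((xi-xbar)^2) * sum((yi-ybar)^2))
n = 6, xbar = 65/6 ≈ 10.833333, ybar = 73/6 ≈ 12.166667
Sxy = sum((xi-xbar)(yi-ybar)) = 115/6 ≈ 19.166667
Sxx = sum((xi-xbar)^2) = 1217/6 ≈ 202.833333
Syy = sum((yi-ybar)^2) = 1793/6 ≈ 298.833333
sqrt(Sxx*Syy) ≈ 246.197809
r = Sxy / sqrt(Sxx*Syy) = 19.166667 / 246.197809 ≈ 0.077851

0.0779


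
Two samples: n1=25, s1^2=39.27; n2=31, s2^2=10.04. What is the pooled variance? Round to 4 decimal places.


sp^2 = ((n1-1)*s1^2 + (n2-1)*s2^2)/(n1+n2-2)
(n1-1)*s1^2 = 24 * 39.27 = 942.48
(n2-1)*s2^2 = 30 * 10.04 = 301.2
numerator = 942.48 + 301.2 = 1243.68
n1+n2-2 = 54
sp^2 = 1243.68 / 54 = 5182/225 ≈ 23.031111

23.0311


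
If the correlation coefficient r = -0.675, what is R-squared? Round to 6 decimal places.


R^2 = r^2 = (-0.675)^2 = 0.455625

0.455625


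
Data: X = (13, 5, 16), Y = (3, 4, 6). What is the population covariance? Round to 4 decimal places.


Cov = (1/n)*sum((xi-xbar)(yi-ybar))
n = 3, xbar = 34/3 ≈ 11.333333, ybar = 13/3 ≈ 4.333333
sum((xi-xbar)(yi-ybar)) = 23/3 ≈ 7.666667
Cov = 7.666667 / 3 = 23/9 ≈ 2.555556

2.5556


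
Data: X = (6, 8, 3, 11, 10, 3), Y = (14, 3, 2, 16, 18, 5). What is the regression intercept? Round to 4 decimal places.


a = ybar - b*xbar, where b = sum((xi-xbar)(yi-ybar)) / sum((xi-xbar)^2)
n = 6, xbar = 41/6 ≈ 6.833333, ybar = 58/6 = 29/3 ≈ 9.666667
Sxy = sum((xi-xbar)(yi-ybar)) = 266/3 ≈ 88.666667
Sxx = sum((xi-xbar)^2) = 353/6 ≈ 58.833333
b = Sxy / Sxx = 532/353 ≈ 1.507082
a = 9.666667 - 1.507082 * 6.833333 = -223/353 ≈ -0.631728

-0.6317


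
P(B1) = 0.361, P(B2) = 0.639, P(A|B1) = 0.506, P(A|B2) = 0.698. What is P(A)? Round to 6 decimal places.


P(A) = P(A|B1)*P(B1) + P(A|B2)*P(B2)
P(A|B1)*P(B1) = 0.506 * 0.361 = 0.182666
P(A|B2)*P(B2) = 0.698 * 0.639 = 0.446022
P(A) = 0.182666 + 0.446022 = 0.628688

0.628688


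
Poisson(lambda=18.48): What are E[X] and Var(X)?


E[X] = Var(X) = lambda = 18.48

18.48, 18.48


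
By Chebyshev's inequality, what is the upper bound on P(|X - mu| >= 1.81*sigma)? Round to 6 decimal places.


P <= 1/k^2
k^2 = 1.81^2 = 3.2761
1/k^2 = 1 / 3.2761 ≈ 0.30524099

0.305241


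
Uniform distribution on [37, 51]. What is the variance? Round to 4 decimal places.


Var = (b-a)^2 / 12
(b-a)^2 = (51 - 37)^2 = 196
Var = 196/12 ≈ 16.333333

16.3333


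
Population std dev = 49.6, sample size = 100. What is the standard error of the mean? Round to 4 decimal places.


SE = sigma / sqrt(n)
sqrt(100) = 10
SE = 49.6 / 10 = 4.96

4.9600


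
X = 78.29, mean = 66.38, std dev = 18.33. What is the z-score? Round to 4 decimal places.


z = (X - mu) / sigma
X - mu = 78.29 - 66.38 = 11.91
z = 11.91 / 18.33 = 397/611 ≈ 0.649755

0.6498


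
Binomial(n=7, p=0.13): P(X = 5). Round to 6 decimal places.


P = C(n,k) * p^k * (1-p)^(n-k)
C(7,5) = 21
p^k = 0.13^5 = 0.0000371293
(1-p)^(n-k) = 0.87^2 = 0.7569
P = 21 * 0.0000371293 * 0.7569 ≈ 0.000590

0.000590


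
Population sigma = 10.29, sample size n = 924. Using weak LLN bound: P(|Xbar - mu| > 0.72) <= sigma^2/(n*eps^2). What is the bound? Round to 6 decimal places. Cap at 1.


bound = min(1, sigma^2/(n*eps^2))
sigma^2 = 10.29^2 = 105.8841
n*eps^2 = 924 * 0.72^2 = 924 * 0.5184 = 479.0016
sigma^2/(n*eps^2) = 105.8841 / 479.0016 ≈ 0.22105166

0.221052


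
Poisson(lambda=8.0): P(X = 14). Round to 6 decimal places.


P = e^(-lam) * lam^k / k!
e^(-8.0) ≈ 0.0003354626
lam^k = 8.0^14 = 4398046511104
k! = 14! = 87178291200
P = 0.0003354626 * 4398046511104 / 87178291200 ≈ 0.016924

0.016924


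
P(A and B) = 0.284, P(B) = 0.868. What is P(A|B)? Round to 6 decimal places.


P(A|B) = P(A and B) / P(B) = 0.284 / 0.868 = 71/217 ≈ 0.32718894

0.327189


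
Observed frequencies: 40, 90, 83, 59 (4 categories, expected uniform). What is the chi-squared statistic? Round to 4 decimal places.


chi2 = sum((O-E)^2/E), E = total/4
total = 272, E = 272/4 = 68
(40 - 68)^2 / 68 = 784 / 68 = 196/17 ≈ 11.529412
(90 - 68)^2 / 68 = 484 / 68 = 121/17 ≈ 7.117647
(83 - 68)^2 / 68 = 225 / 68 = 225/68 ≈ 3.308824
(59 - 68)^2 / 68 = 81 / 68 = 81/68 ≈ 1.191176
chi2 = 787/34 ≈ 23.147059

23.1471


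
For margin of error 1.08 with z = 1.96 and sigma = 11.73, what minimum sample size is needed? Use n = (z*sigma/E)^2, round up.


z*sigma/E = 1.96 * 11.73 / 1.08 = 19159/900 ≈ 21.287778
(z*sigma/E)^2 ≈ 453.169483
round up: n = 454

454


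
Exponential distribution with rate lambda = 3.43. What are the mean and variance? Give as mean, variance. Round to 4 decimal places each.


mean = 1/lam, var = 1/lam^2
mean = 1 / 3.43 = 100/343 ≈ 0.291545
lam^2 = 3.43^2 = 11.7649
var = 1 / 11.7649 ≈ 0.084999

0.2915, 0.0850


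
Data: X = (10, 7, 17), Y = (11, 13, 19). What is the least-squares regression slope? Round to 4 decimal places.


b = sum((xi-xbar)(yi-ybar)) / sum((xi-xbar)^2)
n = 3, xbar = 34/3 ≈ 11.333333, ybar = 43/3 ≈ 14.333333
Sxy = sum((xi-xbar)(yi-ybar)) = 110/3 ≈ 36.666667
Sxx = sum((xi-xbar)^2) = 158/3 ≈ 52.666667
b = Sxy / Sxx = 55/79 ≈ 0.696203

0.6962


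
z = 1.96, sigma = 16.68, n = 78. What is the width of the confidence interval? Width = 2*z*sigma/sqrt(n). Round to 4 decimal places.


width = 2*z*sigma/sqrt(n)
2*z*sigma = 2 * 1.96 * 16.68 = 65.3856
sqrt(78) ≈ 8.831761
width = 65.3856 / 8.831761 ≈ 7.403461

7.4035


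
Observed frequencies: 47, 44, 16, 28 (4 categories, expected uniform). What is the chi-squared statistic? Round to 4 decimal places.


chi2 = sum((O-E)^2/E), E = total/4
total = 135, E = 135/4 = 33.75
(47 - 33.75)^2 / 33.75 = 175.5625 / 33.75 = 2809/540 ≈ 5.201852
(44 - 33.75)^2 / 33.75 = 105.0625 / 33.75 = 1681/540 ≈ 3.112963
(16 - 33.75)^2 / 33.75 = 315.0625 / 33.75 = 5041/540 ≈ 9.335185
(28 - 33.75)^2 / 33.75 = 33.0625 / 33.75 = 529/540 ≈ 0.979630
chi2 = 503/27 ≈ 18.629630

18.6296


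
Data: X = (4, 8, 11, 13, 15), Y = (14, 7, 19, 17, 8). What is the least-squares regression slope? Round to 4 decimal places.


b = sum((xi-xbar)(yi-ybar)) / sum((xi-xbar)^2)
n = 5, xbar = 51/5 = 10.2, ybar = 65/5 = 13
Sxy = sum((xi-xbar)(yi-ybar)) = -1
Sxx = sum((xi-xbar)^2) = 74.8
b = Sxy / Sxx = -5/374 ≈ -0.013369

-0.0134


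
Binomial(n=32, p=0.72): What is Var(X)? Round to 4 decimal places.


Var = n*p*(1-p) = 32 * 0.72 * 0.28 = 6.4512

6.4512


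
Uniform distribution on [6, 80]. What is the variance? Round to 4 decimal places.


Var = (b-a)^2 / 12
(b-a)^2 = (80 - 6)^2 = 5476
Var = 5476/12 ≈ 456.333333

456.3333


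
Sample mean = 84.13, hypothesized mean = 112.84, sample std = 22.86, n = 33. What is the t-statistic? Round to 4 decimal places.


t = (xbar - mu0) / (s/sqrt(n))
xbar - mu0 = 84.13 - 112.84 = -28.71
sqrt(33) ≈ 5.74456265
s/sqrt(n) = 22.86 / 5.74456265 ≈ 3.97941522
t = -28.71 / 3.97941522 ≈ -7.214628

-7.2146


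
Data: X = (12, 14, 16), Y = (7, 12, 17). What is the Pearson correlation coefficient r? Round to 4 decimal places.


r = sum((xi-xbar)(yi-ybar)) / sqrt(sum((xi-xbar)^2) * sum((yi-ybar)^2))
n = 3, xbar = 42/3 = 14, ybar = 36/3 = 12
Sxy = sum((xi-xbar)(yi-ybar)) = 20
Sxx = sum((xi-xbar)^2) = 8
Syy = sum((yi-ybar)^2) = 50
sqrt(Sxx*Syy) = 20
r = Sxy / sqrt(Sxx*Syy) = 20 / 20 = 1

1.0000


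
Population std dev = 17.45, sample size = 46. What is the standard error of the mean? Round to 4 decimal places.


SE = sigma / sqrt(n)
sqrt(46) ≈ 6.782330
SE = 17.45 / 6.782330 ≈ 2.572862

2.5729


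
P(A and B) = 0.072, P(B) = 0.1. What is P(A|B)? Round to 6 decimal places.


P(A|B) = P(A and B) / P(B) = 0.072 / 0.1 = 0.72

0.720000


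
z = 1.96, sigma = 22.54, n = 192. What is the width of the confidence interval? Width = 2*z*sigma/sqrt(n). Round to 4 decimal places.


width = 2*z*sigma/sqrt(n)
2*z*sigma = 2 * 1.96 * 22.54 = 88.3568
sqrt(192) ≈ 13.856406
width = 88.3568 / 13.856406 ≈ 6.376603

6.3766


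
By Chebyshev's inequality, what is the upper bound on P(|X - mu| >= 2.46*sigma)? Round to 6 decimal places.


P <= 1/k^2
k^2 = 2.46^2 = 6.0516
1/k^2 = 1 / 6.0516 ≈ 0.16524555

0.165246


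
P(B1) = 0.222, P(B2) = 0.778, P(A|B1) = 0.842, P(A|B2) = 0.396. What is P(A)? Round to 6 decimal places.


P(A) = P(A|B1)*P(B1) + P(A|B2)*P(B2)
P(A|B1)*P(B1) = 0.842 * 0.222 = 0.186924
P(A|B2)*P(B2) = 0.396 * 0.778 = 0.308088
P(A) = 0.186924 + 0.308088 = 0.495012

0.495012


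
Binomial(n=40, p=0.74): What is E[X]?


E[X] = n*p = 40 * 0.74 = 29.6

29.6


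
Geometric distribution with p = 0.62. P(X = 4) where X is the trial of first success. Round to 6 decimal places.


P = (1-p)^(k-1) * p
(1-p)^(k-1) = 0.38^3 = 0.054872
P = 0.054872 * 0.62 = 0.03402064

0.034021


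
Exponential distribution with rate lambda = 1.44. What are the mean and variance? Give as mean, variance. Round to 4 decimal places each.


mean = 1/lam, var = 1/lam^2
mean = 1 / 1.44 = 25/36 ≈ 0.694444
lam^2 = 1.44^2 = 2.0736
var = 1 / 2.0736 = 625/1296 ≈ 0.482253

0.6944, 0.4823


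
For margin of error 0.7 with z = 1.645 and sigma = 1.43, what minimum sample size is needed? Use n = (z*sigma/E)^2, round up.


z*sigma/E = 1.645 * 1.43 / 0.7 = 3.3605
(z*sigma/E)^2 ≈ 11.292960
round up: n = 12

12


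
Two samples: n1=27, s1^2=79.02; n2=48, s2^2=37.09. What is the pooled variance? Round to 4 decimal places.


sp^2 = ((n1-1)*s1^2 + (n2-1)*s2^2)/(n1+n2-2)
(n1-1)*s1^2 = 26 * 79.02 = 2054.52
(n2-1)*s2^2 = 47 * 37.09 = 1743.23
numerator = 2054.52 + 1743.23 = 3797.75
n1+n2-2 = 73
sp^2 = 3797.75 / 73 = 15191/292 ≈ 52.023973

52.0240


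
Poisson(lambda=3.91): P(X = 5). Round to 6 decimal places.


P = e^(-lam) * lam^k / k!
e^(-3.91) ≈ 0.02004050
lam^k = 3.91^5 ≈ 913.868666
k! = 5! = 120
P = 0.02004050 * 913.868666 / 120 ≈ 0.152620

0.152620


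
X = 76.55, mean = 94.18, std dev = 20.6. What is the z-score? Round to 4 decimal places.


z = (X - mu) / sigma
X - mu = 76.55 - 94.18 = -17.63
z = -17.63 / 20.6 = -1763/2060 ≈ -0.855825

-0.8558


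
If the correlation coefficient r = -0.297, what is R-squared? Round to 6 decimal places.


R^2 = r^2 = (-0.297)^2 = 0.088209

0.088209


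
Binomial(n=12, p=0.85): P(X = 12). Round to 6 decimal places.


P = C(n,k) * p^k * (1-p)^(n-k)
C(12,12) = 1
p^k = 0.85^12 ≈ 0.1422418
(1-p)^(n-k) = 0.15^0 = 1
P = 1 * 0.1422418 * 1 ≈ 0.142242

0.142242


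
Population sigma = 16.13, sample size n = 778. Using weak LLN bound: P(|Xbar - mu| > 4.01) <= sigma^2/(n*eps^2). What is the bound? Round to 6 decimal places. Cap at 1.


bound = min(1, sigma^2/(n*eps^2))
sigma^2 = 16.13^2 = 260.1769
n*eps^2 = 778 * 4.01^2 = 778 * 16.0801 = 12510.3178
sigma^2/(n*eps^2) = 260.1769 / 12510.3178 ≈ 0.02079699

0.020797


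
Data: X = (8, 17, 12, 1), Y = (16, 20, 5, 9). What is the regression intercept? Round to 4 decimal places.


a = ybar - b*xbar, where b = sum((xi-xbar)(yi-ybar)) / sum((xi-xbar)^2)
n = 4, xbar = 38/4 = 9.5, ybar = 50/4 = 12.5
Sxy = sum((xi-xbar)(yi-ybar)) = 62
Sxx = sum((xi-xbar)^2) = 137
b = Sxy / Sxx = 62/137 ≈ 0.452555
a = 12.5 - 0.452555 * 9.5 = 2247/274 ≈ 8.200730

8.2007


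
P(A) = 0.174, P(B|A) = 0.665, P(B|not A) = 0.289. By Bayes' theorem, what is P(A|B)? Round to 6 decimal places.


P(A|B) = P(B|A)*P(A) / P(B), P(B) = P(B|A)*P(A) + P(B|not A)*P(not A)
P(B|A)*P(A) = 0.665 * 0.174 = 0.11571
P(B|not A)*P(not A) = 0.289 * 0.826 = 0.238714
P(B) = 0.11571 + 0.238714 = 0.354424
P(A|B) = 0.11571 / 0.354424 ≈ 0.32647338

0.326473


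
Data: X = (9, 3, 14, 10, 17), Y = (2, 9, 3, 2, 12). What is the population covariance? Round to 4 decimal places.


Cov = (1/n)*sum((xi-xbar)(yi-ybar))
n = 5, xbar = 53/5 = 10.6, ybar = 28/5 = 5.6
sum((xi-xbar)(yi-ybar)) = 14.2
Cov = 14.2 / 5 = 2.84

2.8400


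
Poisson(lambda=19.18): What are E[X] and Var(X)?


E[X] = Var(X) = lambda = 19.18

19.18, 19.18


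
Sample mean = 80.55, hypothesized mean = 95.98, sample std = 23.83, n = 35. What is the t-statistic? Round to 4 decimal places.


t = (xbar - mu0) / (s/sqrt(n))
xbar - mu0 = 80.55 - 95.98 = -15.43
sqrt(35) ≈ 5.91607978
s/sqrt(n) = 23.83 / 5.91607978 ≈ 4.02800518
t = -15.43 / 4.02800518 ≈ -3.830680

-3.8307


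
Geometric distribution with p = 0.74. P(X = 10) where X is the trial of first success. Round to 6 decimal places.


P = (1-p)^(k-1) * p
(1-p)^(k-1) = 0.26^9 ≈ 0.000005429504
P = 0.000005429504 * 0.74 ≈ 0.000004017833

0.000004


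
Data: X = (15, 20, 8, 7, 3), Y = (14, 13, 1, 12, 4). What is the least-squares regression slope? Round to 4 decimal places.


b = sum((xi-xbar)(yi-ybar)) / sum((xi-xbar)^2)
n = 5, xbar = 53/5 = 10.6, ybar = 44/5 = 8.8
Sxy = sum((xi-xbar)(yi-ybar)) = 107.6
Sxx = sum((xi-xbar)^2) = 185.2
b = Sxy / Sxx = 269/463 ≈ 0.580994

0.5810


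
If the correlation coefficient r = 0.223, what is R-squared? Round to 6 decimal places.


R^2 = r^2 = (0.223)^2 = 0.049729

0.049729


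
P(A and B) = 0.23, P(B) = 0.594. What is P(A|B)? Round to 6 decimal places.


P(A|B) = P(A and B) / P(B) = 0.23 / 0.594 = 115/297 ≈ 0.38720539

0.387205


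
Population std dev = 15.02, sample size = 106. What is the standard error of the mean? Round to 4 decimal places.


SE = sigma / sqrt(n)
sqrt(106) ≈ 10.295630
SE = 15.02 / 10.295630 ≈ 1.458871

1.4589


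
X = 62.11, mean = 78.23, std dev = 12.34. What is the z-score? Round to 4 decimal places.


z = (X - mu) / sigma
X - mu = 62.11 - 78.23 = -16.12
z = -16.12 / 12.34 = -806/617 ≈ -1.306321

-1.3063


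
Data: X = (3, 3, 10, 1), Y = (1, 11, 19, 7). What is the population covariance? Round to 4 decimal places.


Cov = (1/n)*sum((xi-xbar)(yi-ybar))
n = 4, xbar = 17/4 = 4.25, ybar = 38/4 = 9.5
sum((xi-xbar)(yi-ybar)) = 71.5
Cov = 71.5 / 4 = 17.875

17.8750


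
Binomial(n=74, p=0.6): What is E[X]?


E[X] = n*p = 74 * 0.6 = 44.4

44.4


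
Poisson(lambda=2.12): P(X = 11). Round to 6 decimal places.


P = e^(-lam) * lam^k / k!
e^(-2.12) ≈ 0.1200316
lam^k = 2.12^11 ≈ 3887.715447
k! = 11! = 39916800
P = 0.1200316 * 3887.715447 / 39916800 ≈ 0.000012

0.000012


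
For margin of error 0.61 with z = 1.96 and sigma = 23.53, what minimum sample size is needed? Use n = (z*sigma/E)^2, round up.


z*sigma/E = 1.96 * 23.53 / 0.61 = 115297/1525 ≈ 75.604590
(z*sigma/E)^2 ≈ 5716.054054
round up: n = 5717

5717


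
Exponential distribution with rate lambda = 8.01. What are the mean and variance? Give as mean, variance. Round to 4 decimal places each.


mean = 1/lam, var = 1/lam^2
mean = 1 / 8.01 = 100/801 ≈ 0.124844
lam^2 = 8.01^2 = 64.1601
var = 1 / 64.1601 ≈ 0.015586

0.1248, 0.0156


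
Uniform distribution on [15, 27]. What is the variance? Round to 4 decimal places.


Var = (b-a)^2 / 12
(b-a)^2 = (27 - 15)^2 = 144
Var = 144/12 = 12

12.0000


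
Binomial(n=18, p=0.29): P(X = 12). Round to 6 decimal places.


P = C(n,k) * p^k * (1-p)^(n-k)
C(18,12) = 18564
p^k = 0.29^12 ≈ 0.0000003538148
(1-p)^(n-k) = 0.71^6 ≈ 0.1281003
P = 18564 * 0.0000003538148 * 0.1281003 ≈ 0.000841

0.000841


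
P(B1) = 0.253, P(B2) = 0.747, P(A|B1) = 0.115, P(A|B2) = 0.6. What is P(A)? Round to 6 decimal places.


P(A) = P(A|B1)*P(B1) + P(A|B2)*P(B2)
P(A|B1)*P(B1) = 0.115 * 0.253 = 0.029095
P(A|B2)*P(B2) = 0.6 * 0.747 = 0.4482
P(A) = 0.029095 + 0.4482 = 0.477295

0.477295


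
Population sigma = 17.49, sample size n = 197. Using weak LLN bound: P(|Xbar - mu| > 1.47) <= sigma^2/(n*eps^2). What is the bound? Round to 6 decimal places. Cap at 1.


bound = min(1, sigma^2/(n*eps^2))
sigma^2 = 17.49^2 = 305.9001
n*eps^2 = 197 * 1.47^2 = 197 * 2.1609 = 425.6973
sigma^2/(n*eps^2) = 305.9001 / 425.6973 ≈ 0.71858595

0.718586


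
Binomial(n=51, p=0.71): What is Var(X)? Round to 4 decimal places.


Var = n*p*(1-p) = 51 * 0.71 * 0.29 = 10.5009

10.5009


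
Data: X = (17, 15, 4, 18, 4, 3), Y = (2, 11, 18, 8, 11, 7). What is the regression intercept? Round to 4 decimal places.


a = ybar - b*xbar, where b = sum((xi-xbar)(yi-ybar)) / sum((xi-xbar)^2)
n = 6, xbar = 61/6 ≈ 10.166667, ybar = 57/6 = 9.5
Sxy = sum((xi-xbar)(yi-ybar)) = -99.5
Sxx = sum((xi-xbar)^2) = 1553/6 ≈ 258.833333
b = Sxy / Sxx = -597/1553 ≈ -0.384417
a = 9.5 - (-0.384417) * 10.166667 = 20823/1553 ≈ 13.408242

13.4082


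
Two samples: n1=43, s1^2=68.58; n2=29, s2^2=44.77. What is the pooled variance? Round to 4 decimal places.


sp^2 = ((n1-1)*s1^2 + (n2-1)*s2^2)/(n1+n2-2)
(n1-1)*s1^2 = 42 * 68.58 = 2880.36
(n2-1)*s2^2 = 28 * 44.77 = 1253.56
numerator = 2880.36 + 1253.56 = 4133.92
n1+n2-2 = 70
sp^2 = 4133.92 / 70 = 59.056

59.0560


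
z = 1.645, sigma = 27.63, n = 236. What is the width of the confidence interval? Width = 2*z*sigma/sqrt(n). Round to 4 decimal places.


width = 2*z*sigma/sqrt(n)
2*z*sigma = 2 * 1.645 * 27.63 = 90.9027
sqrt(236) ≈ 15.362291
width = 90.9027 / 15.362291 ≈ 5.917262

5.9173


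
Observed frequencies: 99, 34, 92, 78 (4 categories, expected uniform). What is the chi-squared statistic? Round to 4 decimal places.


chi2 = sum((O-E)^2/E), E = total/4
total = 303, E = 303/4 = 75.75
(99 - 75.75)^2 / 75.75 = 540.5625 / 75.75 = 2883/404 ≈ 7.136139
(34 - 75.75)^2 / 75.75 = 1743.0625 / 75.75 = 27889/1212 ≈ 23.010726
(92 - 75.75)^2 / 75.75 = 264.0625 / 75.75 = 4225/1212 ≈ 3.485974
(78 - 75.75)^2 / 75.75 = 5.0625 / 75.75 = 27/404 ≈ 0.066832
chi2 = 10211/303 ≈ 33.699670

33.6997


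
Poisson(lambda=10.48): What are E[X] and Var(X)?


E[X] = Var(X) = lambda = 10.48

10.48, 10.48


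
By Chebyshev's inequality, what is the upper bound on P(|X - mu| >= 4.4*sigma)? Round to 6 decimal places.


P <= 1/k^2
k^2 = 4.4^2 = 19.36
1/k^2 = 1 / 19.36 = 25/484 ≈ 0.05165289

0.051653


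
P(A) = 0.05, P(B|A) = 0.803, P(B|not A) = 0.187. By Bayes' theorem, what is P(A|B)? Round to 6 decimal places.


P(A|B) = P(B|A)*P(A) / P(B), P(B) = P(B|A)*P(A) + P(B|not A)*P(not A)
P(B|A)*P(A) = 0.803 * 0.05 = 0.04015
P(B|not A)*P(not A) = 0.187 * 0.95 = 0.17765
P(B) = 0.04015 + 0.17765 = 0.2178
P(A|B) = 0.04015 / 0.2178 = 73/396 ≈ 0.18434343

0.184343


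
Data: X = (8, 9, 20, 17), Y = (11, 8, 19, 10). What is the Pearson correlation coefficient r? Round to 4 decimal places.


r = sum((xi-xbar)(yi-ybar)) / sqrt(sum((xi-xbar)^2) * sum((yi-ybar)^2))
n = 4, xbar = 54/4 = 13.5, ybar = 48/4 = 12
Sxy = sum((xi-xbar)(yi-ybar)) = 62
Sxx = sum((xi-xbar)^2) = 105
Syy = sum((yi-ybar)^2) = 70
sqrt(Sxx*Syy) ≈ 85.732141
r = Sxy / sqrt(Sxx*Syy) = 62 / 85.732141 ≈ 0.723183

0.7232


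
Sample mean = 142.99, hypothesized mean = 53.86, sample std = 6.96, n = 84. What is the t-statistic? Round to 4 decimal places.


t = (xbar - mu0) / (s/sqrt(n))
xbar - mu0 = 142.99 - 53.86 = 89.13
sqrt(84) ≈ 9.16515139
s/sqrt(n) = 6.96 / 9.16515139 ≈ 0.75939826
t = 89.13 / 0.75939826 ≈ 117.369245

117.3692


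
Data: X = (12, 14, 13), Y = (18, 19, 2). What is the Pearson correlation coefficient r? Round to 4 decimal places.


r = sum((xi-xbar)(yi-ybar)) / sqrt(sum((xi-xbar)^2) * sum((yi-ybar)^2))
n = 3, xbar = 39/3 = 13, ybar = 39/3 = 13
Sxy = sum((xi-xbar)(yi-ybar)) = 1
Sxx = sum((xi-xbar)^2) = 2
Syy = sum((yi-ybar)^2) = 182
sqrt(Sxx*Syy) ≈ 19.078784
r = Sxy / sqrt(Sxx*Syy) = 1 / 19.078784 ≈ 0.052414

0.0524


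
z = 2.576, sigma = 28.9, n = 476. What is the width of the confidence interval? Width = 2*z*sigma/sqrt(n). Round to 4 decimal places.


width = 2*z*sigma/sqrt(n)
2*z*sigma = 2 * 2.576 * 28.9 = 148.8928
sqrt(476) ≈ 21.817424
width = 148.8928 / 21.817424 ≈ 6.824490

6.8245


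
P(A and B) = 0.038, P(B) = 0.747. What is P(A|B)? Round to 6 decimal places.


P(A|B) = P(A and B) / P(B) = 0.038 / 0.747 = 38/747 ≈ 0.05087015

0.050870


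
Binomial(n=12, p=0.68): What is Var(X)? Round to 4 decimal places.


Var = n*p*(1-p) = 12 * 0.68 * 0.32 = 2.6112

2.6112


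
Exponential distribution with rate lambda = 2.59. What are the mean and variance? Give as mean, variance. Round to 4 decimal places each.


mean = 1/lam, var = 1/lam^2
mean = 1 / 2.59 = 100/259 ≈ 0.386100
lam^2 = 2.59^2 = 6.7081
var = 1 / 6.7081 ≈ 0.149074

0.3861, 0.1491


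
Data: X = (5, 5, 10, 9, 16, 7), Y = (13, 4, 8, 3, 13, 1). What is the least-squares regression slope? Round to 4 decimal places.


b = sum((xi-xbar)(yi-ybar)) / sum((xi-xbar)^2)
n = 6, xbar = 52/6 = 26/3 ≈ 8.666667, ybar = 42/6 = 7
Sxy = sum((xi-xbar)(yi-ybar)) = 43
Sxx = sum((xi-xbar)^2) = 256/3 ≈ 85.333333
b = Sxy / Sxx = 129/256 ≈ 0.503906

0.5039


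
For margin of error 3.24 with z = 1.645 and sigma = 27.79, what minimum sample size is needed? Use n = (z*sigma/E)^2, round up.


z*sigma/E = 1.645 * 27.79 / 3.24 ≈ 14.109429
(z*sigma/E)^2 ≈ 199.075987
round up: n = 200

200


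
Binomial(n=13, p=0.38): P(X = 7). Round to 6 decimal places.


P = C(n,k) * p^k * (1-p)^(n-k)
C(13,7) = 1716
p^k = 0.38^7 ≈ 0.001144156
(1-p)^(n-k) = 0.62^6 ≈ 0.05680024
P = 1716 * 0.001144156 * 0.05680024 ≈ 0.111520

0.111520


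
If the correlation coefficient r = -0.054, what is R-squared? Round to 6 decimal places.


R^2 = r^2 = (-0.054)^2 = 0.002916

0.002916


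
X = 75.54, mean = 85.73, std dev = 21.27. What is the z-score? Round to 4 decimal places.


z = (X - mu) / sigma
X - mu = 75.54 - 85.73 = -10.19
z = -10.19 / 21.27 = -1019/2127 ≈ -0.479079

-0.4791


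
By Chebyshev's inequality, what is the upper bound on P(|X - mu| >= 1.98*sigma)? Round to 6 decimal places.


P <= 1/k^2
k^2 = 1.98^2 = 3.9204
1/k^2 = 1 / 3.9204 = 2500/9801 ≈ 0.25507601

0.255076


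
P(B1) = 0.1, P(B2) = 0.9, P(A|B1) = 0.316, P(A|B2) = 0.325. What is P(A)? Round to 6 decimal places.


P(A) = P(A|B1)*P(B1) + P(A|B2)*P(B2)
P(A|B1)*P(B1) = 0.316 * 0.1 = 0.0316
P(A|B2)*P(B2) = 0.325 * 0.9 = 0.2925
P(A) = 0.0316 + 0.2925 = 0.3241

0.324100


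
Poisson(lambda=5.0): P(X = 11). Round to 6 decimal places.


P = e^(-lam) * lam^k / k!
e^(-5.0) ≈ 0.006737947
lam^k = 5.0^11 = 48828125
k! = 11! = 39916800
P = 0.006737947 * 48828125 / 39916800 ≈ 0.008242

0.008242


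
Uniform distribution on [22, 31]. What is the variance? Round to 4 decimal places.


Var = (b-a)^2 / 12
(b-a)^2 = (31 - 22)^2 = 81
Var = 81/12 = 6.75

6.7500


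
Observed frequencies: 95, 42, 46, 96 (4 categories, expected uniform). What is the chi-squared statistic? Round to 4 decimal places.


chi2 = sum((O-E)^2/E), E = total/4
total = 279, E = 279/4 = 69.75
(95 - 69.75)^2 / 69.75 = 637.5625 / 69.75 = 10201/1116 ≈ 9.140681
(42 - 69.75)^2 / 69.75 = 770.0625 / 69.75 = 1369/124 ≈ 11.040323
(46 - 69.75)^2 / 69.75 = 564.0625 / 69.75 = 9025/1116 ≈ 8.086918
(96 - 69.75)^2 / 69.75 = 689.0625 / 69.75 = 1225/124 ≈ 9.879032
chi2 = 10643/279 ≈ 38.146953

38.1470


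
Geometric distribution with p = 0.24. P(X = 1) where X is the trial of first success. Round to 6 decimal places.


P = (1-p)^(k-1) * p
(1-p)^(k-1) = 0.76^0 = 1
P = 1 * 0.24 = 0.24

0.240000


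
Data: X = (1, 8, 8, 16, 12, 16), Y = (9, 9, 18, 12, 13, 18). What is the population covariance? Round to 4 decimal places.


Cov = (1/n)*sum((xi-xbar)(yi-ybar))
n = 6, xbar = 61/6 ≈ 10.166667, ybar = 79/6 ≈ 13.166667
sum((xi-xbar)(yi-ybar)) = 347/6 ≈ 57.833333
Cov = 57.833333 / 6 = 347/36 ≈ 9.638889

9.6389


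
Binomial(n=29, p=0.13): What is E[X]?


E[X] = n*p = 29 * 0.13 = 3.77

3.77


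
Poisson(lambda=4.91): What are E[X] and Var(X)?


E[X] = Var(X) = lambda = 4.91

4.91, 4.91


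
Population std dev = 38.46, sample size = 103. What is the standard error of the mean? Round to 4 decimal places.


SE = sigma / sqrt(n)
sqrt(103) ≈ 10.148892
SE = 38.46 / 10.148892 ≈ 3.789576

3.7896


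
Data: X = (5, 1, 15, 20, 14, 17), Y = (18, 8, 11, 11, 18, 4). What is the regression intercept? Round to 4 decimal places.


a = ybar - b*xbar, where b = sum((xi-xbar)(yi-ybar)) / sum((xi-xbar)^2)
n = 6, xbar = 72/6 = 12, ybar = 70/6 = 35/3 ≈ 11.666667
Sxy = sum((xi-xbar)(yi-ybar)) = -37
Sxx = sum((xi-xbar)^2) = 272
b = Sxy / Sxx = -37/272 ≈ -0.136029
a = 11.666667 - (-0.136029) * 12 = 2713/204 ≈ 13.299020

13.2990


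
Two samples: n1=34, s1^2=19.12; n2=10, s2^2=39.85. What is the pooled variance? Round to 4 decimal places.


sp^2 = ((n1-1)*s1^2 + (n2-1)*s2^2)/(n1+n2-2)
(n1-1)*s1^2 = 33 * 19.12 = 630.96
(n2-1)*s2^2 = 9 * 39.85 = 358.65
numerator = 630.96 + 358.65 = 989.61
n1+n2-2 = 42
sp^2 = 989.61 / 42 = 32987/1400 ≈ 23.562143

23.5621


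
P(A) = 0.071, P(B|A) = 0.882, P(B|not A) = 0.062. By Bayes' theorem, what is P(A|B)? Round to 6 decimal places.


P(A|B) = P(B|A)*P(A) / P(B), P(B) = P(B|A)*P(A) + P(B|not A)*P(not A)
P(B|A)*P(A) = 0.882 * 0.071 = 0.062622
P(B|not A)*P(not A) = 0.062 * 0.929 = 0.057598
P(B) = 0.062622 + 0.057598 = 0.12022
P(A|B) = 0.062622 / 0.12022 ≈ 0.52089503

0.520895


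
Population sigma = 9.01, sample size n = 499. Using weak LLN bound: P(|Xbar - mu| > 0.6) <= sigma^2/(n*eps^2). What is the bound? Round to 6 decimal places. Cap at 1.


bound = min(1, sigma^2/(n*eps^2))
sigma^2 = 9.01^2 = 81.1801
n*eps^2 = 499 * 0.6^2 = 499 * 0.36 = 179.64
sigma^2/(n*eps^2) = 81.1801 / 179.64 ≈ 0.45190436

0.451904


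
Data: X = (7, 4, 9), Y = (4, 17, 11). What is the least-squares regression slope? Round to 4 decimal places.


b = sum((xi-xbar)(yi-ybar)) / sum((xi-xbar)^2)
n = 3, xbar = 20/3 ≈ 6.666667, ybar = 32/3 ≈ 10.666667
Sxy = sum((xi-xbar)(yi-ybar)) = -55/3 ≈ -18.333333
Sxx = sum((xi-xbar)^2) = 38/3 ≈ 12.666667
b = Sxy / Sxx = -55/38 ≈ -1.447368

-1.4474


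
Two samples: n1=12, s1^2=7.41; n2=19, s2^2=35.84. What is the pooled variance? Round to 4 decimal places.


sp^2 = ((n1-1)*s1^2 + (n2-1)*s2^2)/(n1+n2-2)
(n1-1)*s1^2 = 11 * 7.41 = 81.51
(n2-1)*s2^2 = 18 * 35.84 = 645.12
numerator = 81.51 + 645.12 = 726.63
n1+n2-2 = 29
sp^2 = 726.63 / 29 = 72663/2900 ≈ 25.056207

25.0562


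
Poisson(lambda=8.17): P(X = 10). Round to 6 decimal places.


P = e^(-lam) * lam^k / k!
e^(-8.17) ≈ 0.0002830180
lam^k = 8.17^10 ≈ 1325014299.920402
k! = 10! = 3628800
P = 0.0002830180 * 1325014299.920402 / 3628800 ≈ 0.103341

0.103341


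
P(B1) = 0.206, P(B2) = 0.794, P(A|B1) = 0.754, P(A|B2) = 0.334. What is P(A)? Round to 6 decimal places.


P(A) = P(A|B1)*P(B1) + P(A|B2)*P(B2)
P(A|B1)*P(B1) = 0.754 * 0.206 = 0.155324
P(A|B2)*P(B2) = 0.334 * 0.794 = 0.265196
P(A) = 0.155324 + 0.265196 = 0.42052

0.420520


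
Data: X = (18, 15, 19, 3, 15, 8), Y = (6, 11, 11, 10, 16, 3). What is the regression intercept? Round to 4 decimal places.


a = ybar - b*xbar, where b = sum((xi-xbar)(yi-ybar)) / sum((xi-xbar)^2)
n = 6, xbar = 78/6 = 13, ybar = 57/6 = 9.5
Sxy = sum((xi-xbar)(yi-ybar)) = 35
Sxx = sum((xi-xbar)^2) = 194
b = Sxy / Sxx = 35/194 ≈ 0.180412
a = 9.5 - 0.180412 * 13 = 694/97 ≈ 7.154639

7.1546


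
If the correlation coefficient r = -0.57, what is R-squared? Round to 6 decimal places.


R^2 = r^2 = (-0.57)^2 = 0.3249

0.324900


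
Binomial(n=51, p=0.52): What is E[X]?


E[X] = n*p = 51 * 0.52 = 26.52

26.52


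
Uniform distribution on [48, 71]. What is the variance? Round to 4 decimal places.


Var = (b-a)^2 / 12
(b-a)^2 = (71 - 48)^2 = 529
Var = 529/12 ≈ 44.083333

44.0833


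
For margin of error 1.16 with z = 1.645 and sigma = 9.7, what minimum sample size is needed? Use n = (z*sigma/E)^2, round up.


z*sigma/E = 1.645 * 9.7 / 1.16 = 31913/2320 ≈ 13.755603
(z*sigma/E)^2 ≈ 189.216626
round up: n = 190

190


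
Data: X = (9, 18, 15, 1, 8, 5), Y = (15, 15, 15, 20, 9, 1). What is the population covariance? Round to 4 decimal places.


Cov = (1/n)*sum((xi-xbar)(yi-ybar))
n = 6, xbar = 56/6 = 28/3 ≈ 9.333333, ybar = 75/6 = 12.5
sum((xi-xbar)(yi-ybar)) = 27
Cov = 27 / 6 = 4.5

4.5000


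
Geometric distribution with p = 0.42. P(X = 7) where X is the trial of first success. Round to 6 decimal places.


P = (1-p)^(k-1) * p
(1-p)^(k-1) = 0.58^6 ≈ 0.03806869
P = 0.03806869 * 0.42 ≈ 0.01598885

0.015989


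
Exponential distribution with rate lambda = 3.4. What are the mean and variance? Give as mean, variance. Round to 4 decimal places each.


mean = 1/lam, var = 1/lam^2
mean = 1 / 3.4 = 5/17 ≈ 0.294118
lam^2 = 3.4^2 = 11.56
var = 1 / 11.56 = 25/289 ≈ 0.086505

0.2941, 0.0865


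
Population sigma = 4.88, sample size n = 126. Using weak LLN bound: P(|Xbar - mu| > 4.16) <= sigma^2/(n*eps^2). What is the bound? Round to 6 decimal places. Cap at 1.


bound = min(1, sigma^2/(n*eps^2))
sigma^2 = 4.88^2 = 23.8144
n*eps^2 = 126 * 4.16^2 = 126 * 17.3056 = 2180.5056
sigma^2/(n*eps^2) = 23.8144 / 2180.5056 ≈ 0.01092150

0.010922


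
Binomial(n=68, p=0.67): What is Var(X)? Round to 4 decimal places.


Var = n*p*(1-p) = 68 * 0.67 * 0.33 = 15.0348

15.0348


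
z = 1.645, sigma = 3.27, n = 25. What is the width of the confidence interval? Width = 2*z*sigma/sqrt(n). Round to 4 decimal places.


width = 2*z*sigma/sqrt(n)
2*z*sigma = 2 * 1.645 * 3.27 = 10.7583
sqrt(25) = 5
width = 10.7583 / 5 = 2.15166

2.1517


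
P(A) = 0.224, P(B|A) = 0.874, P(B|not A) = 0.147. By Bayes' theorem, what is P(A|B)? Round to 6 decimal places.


P(A|B) = P(B|A)*P(A) / P(B), P(B) = P(B|A)*P(A) + P(B|not A)*P(not A)
P(B|A)*P(A) = 0.874 * 0.224 = 0.195776
P(B|not A)*P(not A) = 0.147 * 0.776 = 0.114072
P(B) = 0.195776 + 0.114072 = 0.309848
P(A|B) = 0.195776 / 0.309848 = 3496/5533 ≈ 0.63184529

0.631845


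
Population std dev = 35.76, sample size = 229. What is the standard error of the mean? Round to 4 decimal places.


SE = sigma / sqrt(n)
sqrt(229) ≈ 15.132746
SE = 35.76 / 15.132746 ≈ 2.363087

2.3631


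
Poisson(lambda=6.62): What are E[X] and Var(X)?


E[X] = Var(X) = lambda = 6.62

6.62, 6.62


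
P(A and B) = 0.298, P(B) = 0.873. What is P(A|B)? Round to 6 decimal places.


P(A|B) = P(A and B) / P(B) = 0.298 / 0.873 = 298/873 ≈ 0.34135166

0.341352


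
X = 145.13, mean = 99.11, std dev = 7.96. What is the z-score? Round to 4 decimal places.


z = (X - mu) / sigma
X - mu = 145.13 - 99.11 = 46.02
z = 46.02 / 7.96 = 2301/398 ≈ 5.781407

5.7814


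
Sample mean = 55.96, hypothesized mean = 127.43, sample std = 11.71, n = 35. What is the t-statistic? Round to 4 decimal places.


t = (xbar - mu0) / (s/sqrt(n))
xbar - mu0 = 55.96 - 127.43 = -71.47
sqrt(35) ≈ 5.91607978
s/sqrt(n) = 11.71 / 5.91607978 ≈ 1.97935126
t = -71.47 / 1.97935126 ≈ -36.107790

-36.1078


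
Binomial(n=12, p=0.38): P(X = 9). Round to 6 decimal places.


P = C(n,k) * p^k * (1-p)^(n-k)
C(12,9) = 220
p^k = 0.38^9 ≈ 0.0001652161
(1-p)^(n-k) = 0.62^3 = 0.238328
P = 220 * 0.0001652161 * 0.238328 ≈ 0.008663

0.008663


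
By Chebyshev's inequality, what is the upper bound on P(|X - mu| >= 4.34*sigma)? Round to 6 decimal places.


P <= 1/k^2
k^2 = 4.34^2 = 18.8356
1/k^2 = 1 / 18.8356 ≈ 0.05309096

0.053091


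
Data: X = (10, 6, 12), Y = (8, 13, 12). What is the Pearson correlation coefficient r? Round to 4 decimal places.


r = sum((xi-xbar)(yi-ybar)) / sqrt(sum((xi-xbar)^2) * sum((yi-ybar)^2))
n = 3, xbar = 28/3 ≈ 9.333333, ybar = 33/3 = 11
Sxy = sum((xi-xbar)(yi-ybar)) = -6
Sxx = sum((xi-xbar)^2) = 56/3 ≈ 18.666667
Syy = sum((yi-ybar)^2) = 14
sqrt(Sxx*Syy) ≈ 16.165808
r = Sxy / sqrt(Sxx*Syy) = -6 / 16.165808 ≈ -0.371154

-0.3712


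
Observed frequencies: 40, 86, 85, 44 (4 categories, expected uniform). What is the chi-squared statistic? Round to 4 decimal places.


chi2 = sum((O-E)^2/E), E = total/4
total = 255, E = 255/4 = 63.75
(40 - 63.75)^2 / 63.75 = 564.0625 / 63.75 = 1805/204 ≈ 8.848039
(86 - 63.75)^2 / 63.75 = 495.0625 / 63.75 = 7921/1020 ≈ 7.765686
(85 - 63.75)^2 / 63.75 = 451.5625 / 63.75 = 85/12 ≈ 7.083333
(44 - 63.75)^2 / 63.75 = 390.0625 / 63.75 = 6241/1020 ≈ 6.118627
chi2 = 7603/255 ≈ 29.815686

29.8157
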